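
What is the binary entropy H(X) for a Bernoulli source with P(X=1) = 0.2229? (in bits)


H = -p*log2(p) - (1-p)*log2(1-p). -0.2229*log2(0.2229) = 0.482697; -0.7771*log2(0.7771) = 0.282731. H = 0.482697 + 0.282731 = 0.7654

0.7654 bits


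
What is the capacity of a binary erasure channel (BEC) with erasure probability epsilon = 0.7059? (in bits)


C = 1 - epsilon = 1 - 0.7059 = 0.2941

0.2941 bits


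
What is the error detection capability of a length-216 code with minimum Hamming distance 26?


Detection capability = d_min - 1 = 26 - 1 = 25

25 errors


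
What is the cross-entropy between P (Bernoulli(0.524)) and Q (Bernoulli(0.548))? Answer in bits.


H(P,Q) = -p*log2(q) - (1-p)*log2(1-q). -0.524*log2(0.548) = 0.454702; -0.476*log2(0.452) = 0.545308. H(P,Q) = 0.454702 + 0.545308 = 1.0

1.0 bits


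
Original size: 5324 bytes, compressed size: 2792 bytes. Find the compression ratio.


Ratio = original / compressed = 5324 / 2792 = 1.9069

1.9069


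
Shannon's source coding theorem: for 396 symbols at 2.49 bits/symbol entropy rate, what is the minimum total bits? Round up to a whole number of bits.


Minimum bits >= n * H = 396 * 2.49 = 986.04, rounded up to a whole number of bits = 987

987 bits


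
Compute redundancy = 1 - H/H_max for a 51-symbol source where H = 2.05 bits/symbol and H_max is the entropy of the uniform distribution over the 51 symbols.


H_max = log2(K) = log2(51) = 5.6724 bits/symbol. Redundancy = 1 - H/H_max = 1 - 2.05/5.6724 = 1 - 0.3614 = 0.6386

0.6386


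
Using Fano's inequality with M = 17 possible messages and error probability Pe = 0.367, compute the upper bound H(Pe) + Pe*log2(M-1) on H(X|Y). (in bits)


H(Pe) = -Pe*log2(Pe) - (1-Pe)*log2(1-Pe) = -0.367*log2(0.367) - 0.633*log2(0.633) = 0.530736 + 0.417604 = 0.9483. Pe*log2(M-1) = 0.367*log2(16) = 1.468000. Bound = H(Pe) + Pe*log2(M-1) = 0.530736 + 0.417604 + 1.468000 = 2.4163

2.4163 bits


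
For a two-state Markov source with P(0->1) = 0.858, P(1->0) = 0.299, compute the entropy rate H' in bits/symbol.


Stationary distribution: pi_0 = p10/(p01+p10) = 0.2584, pi_1 = 0.7416. Entropy rate H' = pi_0*H(p01) + pi_1*H(p10) = 0.2584*0.5895 + 0.7416*0.8801 = 0.805

0.805 bits/symbol


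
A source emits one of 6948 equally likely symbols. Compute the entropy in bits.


H = log2(n) = log2(6948) = 12.7624

12.7624 bits


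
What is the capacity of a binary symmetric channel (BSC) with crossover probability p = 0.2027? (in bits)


H(p) = -p*log2(p) - (1-p)*log2(1-p) = -0.2027*log2(0.2027) - 0.7973*log2(0.7973) = 0.466733 + 0.260562 = 0.7273. C = 1 - H(p) = 1 - 0.7273 = 0.2727

0.2727 bits


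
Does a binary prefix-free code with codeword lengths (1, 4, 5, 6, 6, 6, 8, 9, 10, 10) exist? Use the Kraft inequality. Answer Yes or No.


Kraft sum = sum(2^(-l_i)) = 0.6484, need <= 1. Result: satisfied (a binary prefix-free code with these lengths exists)

Yes


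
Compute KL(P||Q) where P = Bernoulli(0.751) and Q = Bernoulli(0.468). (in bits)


KL = p*log2(p/q) + (1-p)*log2((1-p)/(1-q)) = 0.751*log2(0.751/0.468) + 0.249*log2(0.249/0.532) = 0.2397

0.2397 bits


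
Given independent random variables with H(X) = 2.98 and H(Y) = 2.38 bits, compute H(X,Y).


For independent variables, H(X,Y) = H(X) + H(Y) = 2.98 + 2.38 = 5.36

5.36 bits


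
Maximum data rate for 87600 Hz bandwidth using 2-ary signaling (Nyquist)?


Rate = 2 * B * log2(M) = 2 * 87600 * 1.0 = 175200.0

175200.0 bps


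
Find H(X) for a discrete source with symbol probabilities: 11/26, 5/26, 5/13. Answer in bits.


H = -sum(p_i * log2(p_i)). Terms: -(11/26)*log2(11/26) = 0.525042; -(5/26)*log2(5/26) = 0.457406; -(5/13)*log2(5/13) = 0.530197. H = 0.525042 + 0.457406 + 0.530197 = 1.5126

1.5126 bits


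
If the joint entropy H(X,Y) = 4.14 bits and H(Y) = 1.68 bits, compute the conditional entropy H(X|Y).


H(X|Y) = H(X,Y) - H(Y) = 4.14 - 1.68 = 2.46

2.46 bits


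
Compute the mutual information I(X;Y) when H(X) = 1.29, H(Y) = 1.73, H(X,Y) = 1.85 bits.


I(X;Y) = H(X) + H(Y) - H(X,Y) = 1.29 + 1.73 - 1.85 = 1.17

1.17 bits


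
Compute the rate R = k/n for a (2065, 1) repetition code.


Rate = k/n = 1/2065

1/2065


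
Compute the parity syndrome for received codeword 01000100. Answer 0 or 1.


Syndrome = XOR of all bits = 0 XOR 1 XOR 0 XOR 0 XOR 0 XOR 1 XOR 0 XOR 0 = 0

0


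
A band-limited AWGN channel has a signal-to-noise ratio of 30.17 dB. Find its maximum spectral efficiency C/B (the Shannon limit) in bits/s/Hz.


SNR_linear = 10^(30.17/10) = 1039.9202; C/B = log2(1 + SNR_linear) = log2(1 + 1039.9202) = 10.0236

10.0236 bits/s/Hz


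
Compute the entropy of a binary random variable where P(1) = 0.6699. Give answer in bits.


H = -p*log2(p) - (1-p)*log2(1-p). -0.6699*log2(0.6699) = 0.387190; -0.3301*log2(0.3301) = 0.527838. H = 0.387190 + 0.527838 = 0.915

0.915 bits


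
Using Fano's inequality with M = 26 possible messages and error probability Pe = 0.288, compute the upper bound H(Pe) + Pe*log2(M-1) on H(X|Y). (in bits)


H(Pe) = -Pe*log2(Pe) - (1-Pe)*log2(1-Pe) = -0.288*log2(0.288) - 0.712*log2(0.712) = 0.517207 + 0.348916 = 0.8661. Pe*log2(M-1) = 0.288*log2(25) = 1.337431. Bound = H(Pe) + Pe*log2(M-1) = 0.517207 + 0.348916 + 1.337431 = 2.2036

2.2036 bits


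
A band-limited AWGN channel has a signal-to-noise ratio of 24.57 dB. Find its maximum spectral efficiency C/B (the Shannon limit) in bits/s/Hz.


SNR_linear = 10^(24.57/10) = 286.4178; C/B = log2(1 + SNR_linear) = log2(1 + 286.4178) = 8.167

8.167 bits/s/Hz


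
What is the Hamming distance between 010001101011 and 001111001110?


Count differing positions: . ^ ^ ^ ^ . ^ . . ^ . ^ = 7 differences

7


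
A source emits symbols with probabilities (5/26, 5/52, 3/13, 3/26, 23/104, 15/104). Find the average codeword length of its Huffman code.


Huffman construction (repeatedly merge the two least-probable nodes; each merge adds 1 bit to every symbol beneath it): 5/52 + 3/26 = 11/52; 15/104 + 5/26 = 35/104; 11/52 + 23/104 = 45/104; 3/13 + 35/104 = 59/104; 45/104 + 59/104 = 1. Resulting codeword lengths (in the order the probabilities were given): (3, 3, 2, 3, 2, 3). L_avg = sum(p_i * l_i) = 5/26*3 + 5/52*3 + 3/13*2 + 3/26*3 + 23/104*2 + 15/104*3 = 265/104 = 2.5481

2.5481 bits


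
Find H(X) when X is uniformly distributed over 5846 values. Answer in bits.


H = log2(n) = log2(5846) = 12.5132

12.5132 bits


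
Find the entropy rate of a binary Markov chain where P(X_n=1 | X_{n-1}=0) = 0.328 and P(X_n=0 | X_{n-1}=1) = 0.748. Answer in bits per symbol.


Stationary distribution: pi_0 = p10/(p01+p10) = 0.6952, pi_1 = 0.3048. Entropy rate H' = pi_0*H(p01) + pi_1*H(p10) = 0.6952*0.9129 + 0.3048*0.8144 = 0.8829

0.8829 bits/symbol


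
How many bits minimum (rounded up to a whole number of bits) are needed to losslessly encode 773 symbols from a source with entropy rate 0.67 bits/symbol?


Minimum bits >= n * H = 773 * 0.67 = 517.91, rounded up to a whole number of bits = 518

518 bits


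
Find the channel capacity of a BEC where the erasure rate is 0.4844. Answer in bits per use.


C = 1 - epsilon = 1 - 0.4844 = 0.5156

0.5156 bits


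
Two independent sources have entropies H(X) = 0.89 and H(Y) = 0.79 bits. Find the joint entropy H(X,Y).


For independent variables, H(X,Y) = H(X) + H(Y) = 0.89 + 0.79 = 1.68

1.68 bits


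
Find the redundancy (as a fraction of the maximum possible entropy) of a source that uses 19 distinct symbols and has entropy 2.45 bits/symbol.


H_max = log2(K) = log2(19) = 4.2479 bits/symbol. Redundancy = 1 - H/H_max = 1 - 2.45/4.2479 = 1 - 0.5768 = 0.4232

0.4232


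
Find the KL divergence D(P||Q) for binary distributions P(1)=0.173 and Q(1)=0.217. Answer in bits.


KL = p*log2(p/q) + (1-p)*log2((1-p)/(1-q)) = 0.173*log2(0.173/0.217) + 0.827*log2(0.827/0.783) = 0.0087

0.0087 bits


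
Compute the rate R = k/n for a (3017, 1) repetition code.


Rate = k/n = 1/3017

1/3017


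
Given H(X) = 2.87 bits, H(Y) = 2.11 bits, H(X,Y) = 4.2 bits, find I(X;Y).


I(X;Y) = H(X) + H(Y) - H(X,Y) = 2.87 + 2.11 - 4.2 = 0.78

0.78 bits


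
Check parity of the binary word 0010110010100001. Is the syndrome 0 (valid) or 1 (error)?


Syndrome = XOR of all bits = 0 XOR 0 XOR 1 XOR 0 XOR 1 XOR 1 XOR 0 XOR 0 XOR 1 XOR 0 XOR 1 XOR 0 XOR 0 XOR 0 XOR 0 XOR 1 = 0

0


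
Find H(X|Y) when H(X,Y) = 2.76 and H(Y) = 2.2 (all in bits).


H(X|Y) = H(X,Y) - H(Y) = 2.76 - 2.2 = 0.56

0.56 bits


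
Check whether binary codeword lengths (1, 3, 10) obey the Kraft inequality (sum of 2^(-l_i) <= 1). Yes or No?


Kraft sum = sum(2^(-l_i)) = 0.626, need <= 1. Result: satisfied (a binary prefix-free code with these lengths exists)

Yes


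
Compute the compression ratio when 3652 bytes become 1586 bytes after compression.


Ratio = original / compressed = 3652 / 1586 = 2.3026

2.3026


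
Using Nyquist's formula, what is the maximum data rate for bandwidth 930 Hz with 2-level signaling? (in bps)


Rate = 2 * B * log2(M) = 2 * 930 * 1.0 = 1860.0

1860.0 bps


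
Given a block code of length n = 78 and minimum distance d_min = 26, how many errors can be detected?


Detection capability = d_min - 1 = 26 - 1 = 25

25 errors


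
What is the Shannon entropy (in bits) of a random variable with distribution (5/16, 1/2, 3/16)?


H = -sum(p_i * log2(p_i)). Terms: -(5/16)*log2(5/16) = 0.524397; -(1/2)*log2(1/2) = 0.500000; -(3/16)*log2(3/16) = 0.452820. H = 0.524397 + 0.500000 + 0.452820 = 1.4772

1.4772 bits


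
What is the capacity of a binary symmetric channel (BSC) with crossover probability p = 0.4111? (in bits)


H(p) = -p*log2(p) - (1-p)*log2(1-p) = -0.4111*log2(0.4111) - 0.5889*log2(0.5889) = 0.527211 + 0.449864 = 0.9771. C = 1 - H(p) = 1 - 0.9771 = 0.0229

0.0229 bits


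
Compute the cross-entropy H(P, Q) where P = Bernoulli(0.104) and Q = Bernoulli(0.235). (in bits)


H(P,Q) = -p*log2(q) - (1-p)*log2(1-q). -0.104*log2(0.235) = 0.217284; -0.896*log2(0.765) = 0.346276. H(P,Q) = 0.217284 + 0.346276 = 0.5636

0.5636 bits


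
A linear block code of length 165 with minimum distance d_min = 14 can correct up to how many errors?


Correction capability = floor((d-1)/2) = floor((14-1)/2) = 6

6 errors


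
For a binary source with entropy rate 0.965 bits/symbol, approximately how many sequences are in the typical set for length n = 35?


log2|A_typical| = nH = 35 * 0.965 = 33.775, so |A_typical| ~ 2^33.775 = 1.470e+10

1.470e+10


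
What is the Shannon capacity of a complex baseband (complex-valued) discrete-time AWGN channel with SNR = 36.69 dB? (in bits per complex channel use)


SNR_linear = 10^(36.69/10) = 4666.5938; C = log2(1 + SNR_linear) = log2(1 + 4666.5938) = 12.1885

12.1885 bits/channel use


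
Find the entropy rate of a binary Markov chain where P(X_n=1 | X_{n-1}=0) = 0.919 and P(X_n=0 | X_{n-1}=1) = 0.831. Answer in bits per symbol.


Stationary distribution: pi_0 = p10/(p01+p10) = 0.4749, pi_1 = 0.5251. Entropy rate H' = pi_0*H(p01) + pi_1*H(p10) = 0.4749*0.4057 + 0.5251*0.6554 = 0.5368

0.5368 bits/symbol


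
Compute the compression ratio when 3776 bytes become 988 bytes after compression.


Ratio = original / compressed = 3776 / 988 = 3.8219

3.8219


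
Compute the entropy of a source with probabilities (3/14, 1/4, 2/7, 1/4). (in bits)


H = -sum(p_i * log2(p_i)). Terms: -(3/14)*log2(3/14) = 0.476227; -(1/4)*log2(1/4) = 0.500000; -(2/7)*log2(2/7) = 0.516387; -(1/4)*log2(1/4) = 0.500000. H = 0.476227 + 0.500000 + 0.516387 + 0.500000 = 1.9926

1.9926 bits


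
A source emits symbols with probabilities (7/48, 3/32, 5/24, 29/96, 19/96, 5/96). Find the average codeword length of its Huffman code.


Huffman construction (repeatedly merge the two least-probable nodes; each merge adds 1 bit to every symbol beneath it): 5/96 + 3/32 = 7/48; 7/48 + 7/48 = 7/24; 19/96 + 5/24 = 13/32; 7/24 + 29/96 = 19/32; 13/32 + 19/32 = 1. Resulting codeword lengths (in the order the probabilities were given): (3, 4, 2, 2, 2, 4). L_avg = sum(p_i * l_i) = 7/48*3 + 3/32*4 + 5/24*2 + 29/96*2 + 19/96*2 + 5/96*4 = 39/16 = 2.4375

2.4375 bits


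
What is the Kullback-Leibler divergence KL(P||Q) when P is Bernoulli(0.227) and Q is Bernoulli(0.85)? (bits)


KL = p*log2(p/q) + (1-p)*log2((1-p)/(1-q)) = 0.227*log2(0.227/0.85) + 0.773*log2(0.773/0.15) = 1.3962

1.3962 bits


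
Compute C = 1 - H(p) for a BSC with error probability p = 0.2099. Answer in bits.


H(p) = -p*log2(p) - (1-p)*log2(1-p) = -0.2099*log2(0.2099) - 0.7901*log2(0.7901) = 0.472742 + 0.268549 = 0.7413. C = 1 - H(p) = 1 - 0.7413 = 0.2587

0.2587 bits


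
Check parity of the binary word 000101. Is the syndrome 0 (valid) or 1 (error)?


Syndrome = XOR of all bits = 0 XOR 0 XOR 0 XOR 1 XOR 0 XOR 1 = 0

0


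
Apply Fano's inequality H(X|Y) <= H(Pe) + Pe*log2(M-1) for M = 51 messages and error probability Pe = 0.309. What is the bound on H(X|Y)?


H(Pe) = -Pe*log2(Pe) - (1-Pe)*log2(1-Pe) = -0.309*log2(0.309) - 0.691*log2(0.691) = 0.523545 + 0.368470 = 0.892. Pe*log2(M-1) = 0.309*log2(50) = 1.743952. Bound = H(Pe) + Pe*log2(M-1) = 0.523545 + 0.368470 + 1.743952 = 2.636

2.636 bits


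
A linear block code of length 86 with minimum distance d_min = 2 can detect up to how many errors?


Detection capability = d_min - 1 = 2 - 1 = 1

1 errors


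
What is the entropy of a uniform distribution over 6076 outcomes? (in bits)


H = log2(n) = log2(6076) = 12.5689

12.5689 bits


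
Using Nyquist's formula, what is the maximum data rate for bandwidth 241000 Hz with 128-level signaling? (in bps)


Rate = 2 * B * log2(M) = 2 * 241000 * 7.0 = 3374000.0

3374000.0 bps


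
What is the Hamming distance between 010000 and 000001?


Count differing positions: . ^ . . . ^ = 2 differences

2


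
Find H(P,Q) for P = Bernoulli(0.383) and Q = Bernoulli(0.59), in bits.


H(P,Q) = -p*log2(q) - (1-p)*log2(1-q). -0.383*log2(0.59) = 0.291545; -0.617*log2(0.41) = 0.793650. H(P,Q) = 0.291545 + 0.793650 = 1.0852

1.0852 bits


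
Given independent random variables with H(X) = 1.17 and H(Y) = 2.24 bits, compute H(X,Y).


For independent variables, H(X,Y) = H(X) + H(Y) = 1.17 + 2.24 = 3.41

3.41 bits


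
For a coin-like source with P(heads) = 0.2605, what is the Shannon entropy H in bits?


H = -p*log2(p) - (1-p)*log2(1-p). -0.2605*log2(0.2605) = 0.505538; -0.7395*log2(0.7395) = 0.321962. H = 0.505538 + 0.321962 = 0.8275

0.8275 bits


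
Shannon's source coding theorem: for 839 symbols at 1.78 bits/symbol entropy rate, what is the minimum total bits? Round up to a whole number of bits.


Minimum bits >= n * H = 839 * 1.78 = 1493.42, rounded up to a whole number of bits = 1494

1494 bits


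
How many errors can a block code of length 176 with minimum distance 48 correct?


Correction capability = floor((d-1)/2) = floor((48-1)/2) = 23

23 errors


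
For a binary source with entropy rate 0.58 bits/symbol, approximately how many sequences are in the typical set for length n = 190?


log2|A_typical| = nH = 190 * 0.58 = 110.2, so |A_typical| ~ 2^110.2 = 1.491e+33

1.491e+33


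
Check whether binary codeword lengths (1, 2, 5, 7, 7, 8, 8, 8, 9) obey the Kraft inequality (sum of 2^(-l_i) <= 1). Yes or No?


Kraft sum = sum(2^(-l_i)) = 0.8105, need <= 1. Result: satisfied (a binary prefix-free code with these lengths exists)

Yes


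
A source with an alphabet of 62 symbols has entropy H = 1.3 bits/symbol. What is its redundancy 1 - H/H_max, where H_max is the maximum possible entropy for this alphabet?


H_max = log2(K) = log2(62) = 5.9542 bits/symbol. Redundancy = 1 - H/H_max = 1 - 1.3/5.9542 = 1 - 0.2183 = 0.7817

0.7817


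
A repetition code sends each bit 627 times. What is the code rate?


Rate = k/n = 1/627

1/627


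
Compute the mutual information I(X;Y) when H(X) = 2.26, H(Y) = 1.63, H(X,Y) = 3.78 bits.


I(X;Y) = H(X) + H(Y) - H(X,Y) = 2.26 + 1.63 - 3.78 = 0.11

0.11 bits


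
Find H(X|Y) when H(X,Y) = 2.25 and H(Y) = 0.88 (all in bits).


H(X|Y) = H(X,Y) - H(Y) = 2.25 - 0.88 = 1.37

1.37 bits


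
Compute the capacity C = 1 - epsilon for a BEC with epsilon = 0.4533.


C = 1 - epsilon = 1 - 0.4533 = 0.5467

0.5467 bits


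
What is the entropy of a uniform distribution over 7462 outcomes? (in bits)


H = log2(n) = log2(7462) = 12.8653

12.8653 bits


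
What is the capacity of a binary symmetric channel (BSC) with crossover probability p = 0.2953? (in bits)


H(p) = -p*log2(p) - (1-p)*log2(1-p) = -0.2953*log2(0.2953) - 0.7047*log2(0.7047) = 0.519653 + 0.355816 = 0.8755. C = 1 - H(p) = 1 - 0.8755 = 0.1245

0.1245 bits


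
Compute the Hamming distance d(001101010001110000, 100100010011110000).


Count differing positions: ^ . ^ . . ^ . . . . ^ . . . . . . . = 4 differences

4


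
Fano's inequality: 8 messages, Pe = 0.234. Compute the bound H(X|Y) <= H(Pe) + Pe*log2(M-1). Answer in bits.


H(Pe) = -Pe*log2(Pe) - (1-Pe)*log2(1-Pe) = -0.234*log2(0.234) - 0.766*log2(0.766) = 0.490328 + 0.294591 = 0.7849. Pe*log2(M-1) = 0.234*log2(7) = 0.656921. Bound = H(Pe) + Pe*log2(M-1) = 0.490328 + 0.294591 + 0.656921 = 1.4418

1.4418 bits


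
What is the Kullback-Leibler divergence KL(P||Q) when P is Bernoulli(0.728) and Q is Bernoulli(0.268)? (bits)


KL = p*log2(p/q) + (1-p)*log2((1-p)/(1-q)) = 0.728*log2(0.728/0.268) + 0.272*log2(0.272/0.732) = 0.6611

0.6611 bits


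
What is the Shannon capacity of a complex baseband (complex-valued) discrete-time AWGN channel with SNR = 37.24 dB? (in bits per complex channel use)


SNR_linear = 10^(37.24/10) = 5296.6344; C = log2(1 + SNR_linear) = log2(1 + 5296.6344) = 12.3711

12.3711 bits/channel use


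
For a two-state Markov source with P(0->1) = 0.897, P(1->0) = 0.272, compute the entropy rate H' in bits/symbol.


Stationary distribution: pi_0 = p10/(p01+p10) = 0.2327, pi_1 = 0.7673. Entropy rate H' = pi_0*H(p01) + pi_1*H(p10) = 0.2327*0.4784 + 0.7673*0.8443 = 0.7592

0.7592 bits/symbol


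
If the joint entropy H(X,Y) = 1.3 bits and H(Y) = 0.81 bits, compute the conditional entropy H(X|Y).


H(X|Y) = H(X,Y) - H(Y) = 1.3 - 0.81 = 0.49

0.49 bits


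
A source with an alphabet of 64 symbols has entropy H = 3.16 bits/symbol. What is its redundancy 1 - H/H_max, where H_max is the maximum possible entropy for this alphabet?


H_max = log2(K) = log2(64) = 6.0 bits/symbol. Redundancy = 1 - H/H_max = 1 - 3.16/6.0 = 1 - 0.5267 = 0.4733

0.4733


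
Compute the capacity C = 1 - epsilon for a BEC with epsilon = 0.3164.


C = 1 - epsilon = 1 - 0.3164 = 0.6836

0.6836 bits


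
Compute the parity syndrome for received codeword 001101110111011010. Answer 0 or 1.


Syndrome = XOR of all bits = 0 XOR 0 XOR 1 XOR 1 XOR 0 XOR 1 XOR 1 XOR 1 XOR 0 XOR 1 XOR 1 XOR 1 XOR 0 XOR 1 XOR 1 XOR 0 XOR 1 XOR 0 = 1

1


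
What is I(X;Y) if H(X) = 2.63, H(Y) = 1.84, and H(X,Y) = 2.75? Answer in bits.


I(X;Y) = H(X) + H(Y) - H(X,Y) = 2.63 + 1.84 - 2.75 = 1.72

1.72 bits


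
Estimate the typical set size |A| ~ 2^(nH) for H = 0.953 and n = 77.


log2|A_typical| = nH = 77 * 0.953 = 73.381, so |A_typical| ~ 2^73.381 = 1.230e+22

1.230e+22


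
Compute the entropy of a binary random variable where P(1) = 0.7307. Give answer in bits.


H = -p*log2(p) - (1-p)*log2(1-p). -0.7307*log2(0.7307) = 0.330751; -0.2693*log2(0.2693) = 0.509708. H = 0.330751 + 0.509708 = 0.8405

0.8405 bits


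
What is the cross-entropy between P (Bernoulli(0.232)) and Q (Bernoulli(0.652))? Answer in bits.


H(P,Q) = -p*log2(q) - (1-p)*log2(1-q). -0.232*log2(0.652) = 0.143157; -0.768*log2(0.348) = 1.169542. H(P,Q) = 0.143157 + 1.169542 = 1.3127

1.3127 bits


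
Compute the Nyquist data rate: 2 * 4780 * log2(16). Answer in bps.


Rate = 2 * B * log2(M) = 2 * 4780 * 4.0 = 38240.0

38240.0 bps


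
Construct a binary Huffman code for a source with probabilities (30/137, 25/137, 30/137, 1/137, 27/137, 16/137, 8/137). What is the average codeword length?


Huffman construction (repeatedly merge the two least-probable nodes; each merge adds 1 bit to every symbol beneath it): 1/137 + 8/137 = 9/137; 9/137 + 16/137 = 25/137; 25/137 + 25/137 = 50/137; 27/137 + 30/137 = 57/137; 30/137 + 50/137 = 80/137; 57/137 + 80/137 = 1. Resulting codeword lengths (in the order the probabilities were given): (2, 3, 2, 5, 2, 4, 5). L_avg = sum(p_i * l_i) = 30/137*2 + 25/137*3 + 30/137*2 + 1/137*5 + 27/137*2 + 16/137*4 + 8/137*5 = 358/137 = 2.6131

2.6131 bits


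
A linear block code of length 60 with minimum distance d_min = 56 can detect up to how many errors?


Detection capability = d_min - 1 = 56 - 1 = 55

55 errors


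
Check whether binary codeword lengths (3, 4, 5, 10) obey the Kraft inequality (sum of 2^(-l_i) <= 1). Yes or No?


Kraft sum = sum(2^(-l_i)) = 0.2197, need <= 1. Result: satisfied (a binary prefix-free code with these lengths exists)

Yes


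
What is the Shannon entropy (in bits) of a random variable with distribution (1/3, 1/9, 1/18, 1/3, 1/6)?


H = -sum(p_i * log2(p_i)). Terms: -(1/3)*log2(1/3) = 0.528321; -(1/9)*log2(1/9) = 0.352214; -(1/18)*log2(1/18) = 0.231663; -(1/3)*log2(1/3) = 0.528321; -(1/6)*log2(1/6) = 0.430827. H = 0.528321 + 0.352214 + 0.231663 + 0.528321 + 0.430827 = 2.0713

2.0713 bits


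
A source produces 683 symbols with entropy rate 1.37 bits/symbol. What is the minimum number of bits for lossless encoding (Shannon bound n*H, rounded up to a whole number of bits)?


Minimum bits >= n * H = 683 * 1.37 = 935.71, rounded up to a whole number of bits = 936

936 bits


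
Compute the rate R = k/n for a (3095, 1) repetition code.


Rate = k/n = 1/3095

1/3095


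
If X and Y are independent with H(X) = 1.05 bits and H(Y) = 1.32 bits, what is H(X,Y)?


For independent variables, H(X,Y) = H(X) + H(Y) = 1.05 + 1.32 = 2.37

2.37 bits


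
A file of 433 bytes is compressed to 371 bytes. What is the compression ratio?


Ratio = original / compressed = 433 / 371 = 1.1671

1.1671


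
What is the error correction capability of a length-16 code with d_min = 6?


Correction capability = floor((d-1)/2) = floor((6-1)/2) = 2

2 errors


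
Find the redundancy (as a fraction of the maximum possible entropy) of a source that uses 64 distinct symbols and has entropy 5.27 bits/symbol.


H_max = log2(K) = log2(64) = 6.0 bits/symbol. Redundancy = 1 - H/H_max = 1 - 5.27/6.0 = 1 - 0.8783 = 0.1217

0.1217


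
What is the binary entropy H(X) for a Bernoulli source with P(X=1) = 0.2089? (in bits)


H = -p*log2(p) - (1-p)*log2(1-p). -0.2089*log2(0.2089) = 0.471929; -0.7911*log2(0.7911) = 0.267446. H = 0.471929 + 0.267446 = 0.7394

0.7394 bits


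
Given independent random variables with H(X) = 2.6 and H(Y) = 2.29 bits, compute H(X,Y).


For independent variables, H(X,Y) = H(X) + H(Y) = 2.6 + 2.29 = 4.89

4.89 bits


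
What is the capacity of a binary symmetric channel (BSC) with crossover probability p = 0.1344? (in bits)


H(p) = -p*log2(p) - (1-p)*log2(1-p) = -0.1344*log2(0.1344) - 0.8656*log2(0.8656) = 0.389141 + 0.180242 = 0.5694. C = 1 - H(p) = 1 - 0.5694 = 0.4306

0.4306 bits


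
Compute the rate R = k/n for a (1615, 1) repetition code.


Rate = k/n = 1/1615

1/1615


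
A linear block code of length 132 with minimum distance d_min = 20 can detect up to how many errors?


Detection capability = d_min - 1 = 20 - 1 = 19

19 errors


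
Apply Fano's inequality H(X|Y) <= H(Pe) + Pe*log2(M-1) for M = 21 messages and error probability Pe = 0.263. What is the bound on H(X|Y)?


H(Pe) = -Pe*log2(Pe) - (1-Pe)*log2(1-Pe) = -0.263*log2(0.263) - 0.737*log2(0.737) = 0.506766 + 0.324474 = 0.8312. Pe*log2(M-1) = 0.263*log2(20) = 1.136667. Bound = H(Pe) + Pe*log2(M-1) = 0.506766 + 0.324474 + 1.136667 = 1.9679

1.9679 bits


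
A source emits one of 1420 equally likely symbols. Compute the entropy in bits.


H = log2(n) = log2(1420) = 10.4717

10.4717 bits


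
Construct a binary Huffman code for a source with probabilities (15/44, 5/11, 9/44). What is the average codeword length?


Huffman construction (repeatedly merge the two least-probable nodes; each merge adds 1 bit to every symbol beneath it): 9/44 + 15/44 = 6/11; 5/11 + 6/11 = 1. Resulting codeword lengths (in the order the probabilities were given): (2, 1, 2). L_avg = sum(p_i * l_i) = 15/44*2 + 5/11*1 + 9/44*2 = 17/11 = 1.5455

1.5455 bits


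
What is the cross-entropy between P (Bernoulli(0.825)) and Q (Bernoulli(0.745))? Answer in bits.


H(P,Q) = -p*log2(q) - (1-p)*log2(1-q). -0.825*log2(0.745) = 0.350367; -0.175*log2(0.255) = 0.345000. H(P,Q) = 0.350367 + 0.345000 = 0.6954

0.6954 bits


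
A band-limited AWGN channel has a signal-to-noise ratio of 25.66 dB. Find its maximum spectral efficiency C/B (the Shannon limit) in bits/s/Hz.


SNR_linear = 10^(25.66/10) = 368.129; C/B = log2(1 + SNR_linear) = log2(1 + 368.129) = 8.528

8.528 bits/s/Hz


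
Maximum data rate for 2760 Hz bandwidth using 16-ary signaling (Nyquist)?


Rate = 2 * B * log2(M) = 2 * 2760 * 4.0 = 22080.0

22080.0 bps


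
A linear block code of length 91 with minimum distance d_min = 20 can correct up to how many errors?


Correction capability = floor((d-1)/2) = floor((20-1)/2) = 9

9 errors


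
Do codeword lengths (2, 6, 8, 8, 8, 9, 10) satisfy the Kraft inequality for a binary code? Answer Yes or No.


Kraft sum = sum(2^(-l_i)) = 0.2803, need <= 1. Result: satisfied (a binary prefix-free code with these lengths exists)

Yes


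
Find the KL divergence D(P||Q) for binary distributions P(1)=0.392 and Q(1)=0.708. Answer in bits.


KL = p*log2(p/q) + (1-p)*log2((1-p)/(1-q)) = 0.392*log2(0.392/0.708) + 0.608*log2(0.608/0.292) = 0.309

0.309 bits


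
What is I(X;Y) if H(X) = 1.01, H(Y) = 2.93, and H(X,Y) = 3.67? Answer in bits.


I(X;Y) = H(X) + H(Y) - H(X,Y) = 1.01 + 2.93 - 3.67 = 0.27

0.27 bits


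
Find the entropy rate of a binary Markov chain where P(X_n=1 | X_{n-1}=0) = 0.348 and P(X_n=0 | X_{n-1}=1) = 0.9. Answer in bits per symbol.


Stationary distribution: pi_0 = p10/(p01+p10) = 0.7212, pi_1 = 0.2788. Entropy rate H' = pi_0*H(p01) + pi_1*H(p10) = 0.7212*0.9323 + 0.2788*0.469 = 0.8031

0.8031 bits/symbol


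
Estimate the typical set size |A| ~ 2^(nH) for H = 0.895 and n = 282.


log2|A_typical| = nH = 282 * 0.895 = 252.39, so |A_typical| ~ 2^252.39 = 9.483e+75

9.483e+75


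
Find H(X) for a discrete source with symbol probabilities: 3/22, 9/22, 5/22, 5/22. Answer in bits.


H = -sum(p_i * log2(p_i)). Terms: -(3/22)*log2(3/22) = 0.391973; -(9/22)*log2(9/22) = 0.527525; -(5/22)*log2(5/22) = 0.485796; -(5/22)*log2(5/22) = 0.485796. H = 0.391973 + 0.527525 + 0.485796 + 0.485796 = 1.8911

1.8911 bits


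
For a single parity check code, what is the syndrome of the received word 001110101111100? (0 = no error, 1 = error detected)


Syndrome = XOR of all bits = 0 XOR 0 XOR 1 XOR 1 XOR 1 XOR 0 XOR 1 XOR 0 XOR 1 XOR 1 XOR 1 XOR 1 XOR 1 XOR 0 XOR 0 = 1

1


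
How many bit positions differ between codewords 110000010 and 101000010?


Count differing positions: . ^ ^ . . . . . . = 2 differences

2


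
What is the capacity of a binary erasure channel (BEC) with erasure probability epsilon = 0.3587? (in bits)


C = 1 - epsilon = 1 - 0.3587 = 0.6413

0.6413 bits


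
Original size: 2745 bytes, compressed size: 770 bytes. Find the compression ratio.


Ratio = original / compressed = 2745 / 770 = 3.5649

3.5649


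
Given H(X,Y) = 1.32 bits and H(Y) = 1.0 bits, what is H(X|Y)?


H(X|Y) = H(X,Y) - H(Y) = 1.32 - 1.0 = 0.32

0.32 bits


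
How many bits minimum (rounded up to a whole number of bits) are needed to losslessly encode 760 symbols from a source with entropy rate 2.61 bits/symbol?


Minimum bits >= n * H = 760 * 2.61 = 1983.6, rounded up to a whole number of bits = 1984

1984 bits


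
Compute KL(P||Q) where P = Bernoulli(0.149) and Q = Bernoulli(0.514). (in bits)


KL = p*log2(p/q) + (1-p)*log2((1-p)/(1-q)) = 0.149*log2(0.149/0.514) + 0.851*log2(0.851/0.486) = 0.4216

0.4216 bits


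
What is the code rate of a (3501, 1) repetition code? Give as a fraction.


Rate = k/n = 1/3501

1/3501


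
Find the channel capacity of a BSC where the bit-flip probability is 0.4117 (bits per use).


H(p) = -p*log2(p) - (1-p)*log2(1-p) = -0.4117*log2(0.4117) - 0.5883*log2(0.5883) = 0.527114 + 0.450271 = 0.9774. C = 1 - H(p) = 1 - 0.9774 = 0.0226

0.0226 bits


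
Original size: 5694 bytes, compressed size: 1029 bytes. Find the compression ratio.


Ratio = original / compressed = 5694 / 1029 = 5.5335

5.5335


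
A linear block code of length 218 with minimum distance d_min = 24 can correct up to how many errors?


Correction capability = floor((d-1)/2) = floor((24-1)/2) = 11

11 errors


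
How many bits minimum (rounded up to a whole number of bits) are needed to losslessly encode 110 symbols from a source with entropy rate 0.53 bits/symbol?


Minimum bits >= n * H = 110 * 0.53 = 58.3, rounded up to a whole number of bits = 59

59 bits


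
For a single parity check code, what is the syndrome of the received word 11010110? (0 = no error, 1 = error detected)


Syndrome = XOR of all bits = 1 XOR 1 XOR 0 XOR 1 XOR 0 XOR 1 XOR 1 XOR 0 = 1

1


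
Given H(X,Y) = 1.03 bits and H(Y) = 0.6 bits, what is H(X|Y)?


H(X|Y) = H(X,Y) - H(Y) = 1.03 - 0.6 = 0.43

0.43 bits


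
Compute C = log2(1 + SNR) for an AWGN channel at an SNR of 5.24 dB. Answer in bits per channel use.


SNR_linear = 10^(5.24/10) = 3.342; C = log2(1 + SNR_linear) = log2(1 + 3.342) = 2.1183

2.1183 bits/channel use


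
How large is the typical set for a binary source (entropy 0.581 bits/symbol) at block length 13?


log2|A_typical| = nH = 13 * 0.581 = 7.553, so |A_typical| ~ 2^7.553 = 1.878e+02

1.878e+02


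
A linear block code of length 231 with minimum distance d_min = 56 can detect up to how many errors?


Detection capability = d_min - 1 = 56 - 1 = 55

55 errors


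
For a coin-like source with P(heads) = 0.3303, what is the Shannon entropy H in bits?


H = -p*log2(p) - (1-p)*log2(1-p). -0.3303*log2(0.3303) = 0.527869; -0.6697*log2(0.6697) = 0.387363. H = 0.527869 + 0.387363 = 0.9152

0.9152 bits


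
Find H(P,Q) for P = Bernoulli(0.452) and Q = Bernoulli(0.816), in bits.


H(P,Q) = -p*log2(q) - (1-p)*log2(1-q). -0.452*log2(0.816) = 0.132598; -0.548*log2(0.184) = 1.338338. H(P,Q) = 0.132598 + 1.338338 = 1.4709

1.4709 bits


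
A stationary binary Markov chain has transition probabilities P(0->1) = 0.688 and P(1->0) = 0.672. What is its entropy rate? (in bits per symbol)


Stationary distribution: pi_0 = p10/(p01+p10) = 0.4941, pi_1 = 0.5059. Entropy rate H' = pi_0*H(p01) + pi_1*H(p10) = 0.4941*0.8955 + 0.5059*0.9129 = 0.9043

0.9043 bits/symbol


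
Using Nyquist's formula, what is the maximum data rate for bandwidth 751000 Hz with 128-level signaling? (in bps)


Rate = 2 * B * log2(M) = 2 * 751000 * 7.0 = 10514000.0

10514000.0 bps


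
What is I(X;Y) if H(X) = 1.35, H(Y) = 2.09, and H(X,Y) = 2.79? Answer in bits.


I(X;Y) = H(X) + H(Y) - H(X,Y) = 1.35 + 2.09 - 2.79 = 0.65

0.65 bits


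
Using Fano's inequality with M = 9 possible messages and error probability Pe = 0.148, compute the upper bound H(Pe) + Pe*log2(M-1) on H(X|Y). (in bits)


H(Pe) = -Pe*log2(Pe) - (1-Pe)*log2(1-Pe) = -0.148*log2(0.148) - 0.852*log2(0.852) = 0.407937 + 0.196876 = 0.6048. Pe*log2(M-1) = 0.148*log2(8) = 0.444000. Bound = H(Pe) + Pe*log2(M-1) = 0.407937 + 0.196876 + 0.444000 = 1.0488

1.0488 bits


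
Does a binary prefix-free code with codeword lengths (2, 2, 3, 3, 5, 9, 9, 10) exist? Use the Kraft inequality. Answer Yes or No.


Kraft sum = sum(2^(-l_i)) = 0.7861, need <= 1. Result: satisfied (a binary prefix-free code with these lengths exists)

Yes


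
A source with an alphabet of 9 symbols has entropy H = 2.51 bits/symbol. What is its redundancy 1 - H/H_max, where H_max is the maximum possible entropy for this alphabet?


H_max = log2(K) = log2(9) = 3.1699 bits/symbol. Redundancy = 1 - H/H_max = 1 - 2.51/3.1699 = 1 - 0.7918 = 0.2082

0.2082


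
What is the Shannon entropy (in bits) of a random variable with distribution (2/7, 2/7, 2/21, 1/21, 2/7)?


H = -sum(p_i * log2(p_i)). Terms: -(2/7)*log2(2/7) = 0.516387; -(2/7)*log2(2/7) = 0.516387; -(2/21)*log2(2/21) = 0.323078; -(1/21)*log2(1/21) = 0.209158; -(2/7)*log2(2/7) = 0.516387. H = 0.516387 + 0.516387 + 0.323078 + 0.209158 + 0.516387 = 2.0814

2.0814 bits


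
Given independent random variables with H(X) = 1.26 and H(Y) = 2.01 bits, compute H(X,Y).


For independent variables, H(X,Y) = H(X) + H(Y) = 1.26 + 2.01 = 3.27

3.27 bits


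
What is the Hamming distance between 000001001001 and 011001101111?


Count differing positions: . ^ ^ . . . ^ . . ^ ^ . = 5 differences

5


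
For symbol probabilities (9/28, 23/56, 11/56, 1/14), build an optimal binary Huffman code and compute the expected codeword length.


Huffman construction (repeatedly merge the two least-probable nodes; each merge adds 1 bit to every symbol beneath it): 1/14 + 11/56 = 15/56; 15/56 + 9/28 = 33/56; 23/56 + 33/56 = 1. Resulting codeword lengths (in the order the probabilities were given): (2, 1, 3, 3). L_avg = sum(p_i * l_i) = 9/28*2 + 23/56*1 + 11/56*3 + 1/14*3 = 13/7 = 1.8571

1.8571 bits


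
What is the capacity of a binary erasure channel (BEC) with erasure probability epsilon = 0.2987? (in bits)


C = 1 - epsilon = 1 - 0.2987 = 0.7013

0.7013 bits


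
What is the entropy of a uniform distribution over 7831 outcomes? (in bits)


H = log2(n) = log2(7831) = 12.935

12.935 bits


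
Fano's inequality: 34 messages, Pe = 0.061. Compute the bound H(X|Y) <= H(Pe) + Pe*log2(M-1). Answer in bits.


H(Pe) = -Pe*log2(Pe) - (1-Pe)*log2(1-Pe) = -0.061*log2(0.061) - 0.939*log2(0.939) = 0.246138 + 0.085264 = 0.3314. Pe*log2(M-1) = 0.061*log2(33) = 0.307708. Bound = H(Pe) + Pe*log2(M-1) = 0.246138 + 0.085264 + 0.307708 = 0.6391

0.6391 bits


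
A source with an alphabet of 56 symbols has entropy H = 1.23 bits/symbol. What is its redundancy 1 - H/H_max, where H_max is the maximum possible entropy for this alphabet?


H_max = log2(K) = log2(56) = 5.8074 bits/symbol. Redundancy = 1 - H/H_max = 1 - 1.23/5.8074 = 1 - 0.2118 = 0.7882

0.7882


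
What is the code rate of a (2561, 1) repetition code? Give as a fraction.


Rate = k/n = 1/2561

1/2561


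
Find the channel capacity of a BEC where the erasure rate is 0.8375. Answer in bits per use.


C = 1 - epsilon = 1 - 0.8375 = 0.1625

0.1625 bits


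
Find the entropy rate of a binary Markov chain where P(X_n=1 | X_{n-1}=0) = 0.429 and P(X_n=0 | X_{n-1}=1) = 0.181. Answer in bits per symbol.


Stationary distribution: pi_0 = p10/(p01+p10) = 0.2967, pi_1 = 0.7033. Entropy rate H' = pi_0*H(p01) + pi_1*H(p10) = 0.2967*0.9854 + 0.7033*0.6823 = 0.7722

0.7722 bits/symbol


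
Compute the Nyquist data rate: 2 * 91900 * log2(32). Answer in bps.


Rate = 2 * B * log2(M) = 2 * 91900 * 5.0 = 919000.0

919000.0 bps


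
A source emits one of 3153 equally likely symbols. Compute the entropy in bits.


H = log2(n) = log2(3153) = 11.6225

11.6225 bits


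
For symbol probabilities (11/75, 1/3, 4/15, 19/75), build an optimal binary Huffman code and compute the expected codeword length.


Huffman construction (repeatedly merge the two least-probable nodes; each merge adds 1 bit to every symbol beneath it): 11/75 + 19/75 = 2/5; 4/15 + 1/3 = 3/5; 2/5 + 3/5 = 1. Resulting codeword lengths (in the order the probabilities were given): (2, 2, 2, 2). L_avg = sum(p_i * l_i) = 11/75*2 + 1/3*2 + 4/15*2 + 19/75*2 = 2

2.0 bits


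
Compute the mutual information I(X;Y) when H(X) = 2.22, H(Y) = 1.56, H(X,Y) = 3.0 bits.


I(X;Y) = H(X) + H(Y) - H(X,Y) = 2.22 + 1.56 - 3.0 = 0.78

0.78 bits


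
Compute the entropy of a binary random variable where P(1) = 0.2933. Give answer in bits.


H = -p*log2(p) - (1-p)*log2(1-p). -0.2933*log2(0.2933) = 0.519009; -0.7067*log2(0.7067) = 0.353937. H = 0.519009 + 0.353937 = 0.8729

0.8729 bits


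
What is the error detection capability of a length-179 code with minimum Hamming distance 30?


Detection capability = d_min - 1 = 30 - 1 = 29

29 errors


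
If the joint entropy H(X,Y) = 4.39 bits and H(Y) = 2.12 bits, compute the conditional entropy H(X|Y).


H(X|Y) = H(X,Y) - H(Y) = 4.39 - 2.12 = 2.27

2.27 bits


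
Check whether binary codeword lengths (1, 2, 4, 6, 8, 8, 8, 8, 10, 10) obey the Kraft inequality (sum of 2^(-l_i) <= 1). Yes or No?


Kraft sum = sum(2^(-l_i)) = 0.8457, need <= 1. Result: satisfied (a binary prefix-free code with these lengths exists)

Yes


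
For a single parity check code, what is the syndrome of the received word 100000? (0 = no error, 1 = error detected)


Syndrome = XOR of all bits = 1 XOR 0 XOR 0 XOR 0 XOR 0 XOR 0 = 1

1


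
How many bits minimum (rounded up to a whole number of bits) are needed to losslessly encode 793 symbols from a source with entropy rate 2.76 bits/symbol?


Minimum bits >= n * H = 793 * 2.76 = 2188.68, rounded up to a whole number of bits = 2189

2189 bits


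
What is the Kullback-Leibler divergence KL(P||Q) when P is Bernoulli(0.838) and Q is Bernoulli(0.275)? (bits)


KL = p*log2(p/q) + (1-p)*log2((1-p)/(1-q)) = 0.838*log2(0.838/0.275) + 0.162*log2(0.162/0.725) = 0.9969

0.9969 bits


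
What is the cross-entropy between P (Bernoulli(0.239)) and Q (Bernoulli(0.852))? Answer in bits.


H(P,Q) = -p*log2(q) - (1-p)*log2(1-q). -0.239*log2(0.852) = 0.055227; -0.761*log2(0.148) = 2.097568. H(P,Q) = 0.055227 + 2.097568 = 2.1528

2.1528 bits


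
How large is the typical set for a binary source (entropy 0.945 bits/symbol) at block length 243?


log2|A_typical| = nH = 243 * 0.945 = 229.635, so |A_typical| ~ 2^229.635 = 1.340e+69

1.340e+69


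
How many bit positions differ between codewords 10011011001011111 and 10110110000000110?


Count differing positions: . . ^ . ^ ^ . ^ . . ^ . ^ ^ . . ^ = 8 differences

8


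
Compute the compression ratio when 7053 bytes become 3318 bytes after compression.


Ratio = original / compressed = 7053 / 3318 = 2.1257

2.1257


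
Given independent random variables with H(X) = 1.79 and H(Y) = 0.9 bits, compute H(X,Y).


For independent variables, H(X,Y) = H(X) + H(Y) = 1.79 + 0.9 = 2.69

2.69 bits


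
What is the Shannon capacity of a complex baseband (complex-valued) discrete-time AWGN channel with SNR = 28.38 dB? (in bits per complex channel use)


SNR_linear = 10^(28.38/10) = 688.6523; C = log2(1 + SNR_linear) = log2(1 + 688.6523) = 9.4297

9.4297 bits/channel use


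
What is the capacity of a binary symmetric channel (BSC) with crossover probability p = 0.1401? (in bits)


H(p) = -p*log2(p) - (1-p)*log2(1-p) = -0.1401*log2(0.1401) - 0.8599*log2(0.8599) = 0.397250 + 0.187251 = 0.5845. C = 1 - H(p) = 1 - 0.5845 = 0.4155

0.4155 bits


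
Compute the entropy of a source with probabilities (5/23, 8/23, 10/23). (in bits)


H = -sum(p_i * log2(p_i)). Terms: -(5/23)*log2(5/23) = 0.478616; -(8/23)*log2(8/23) = 0.529935; -(10/23)*log2(10/23) = 0.522450. H = 0.478616 + 0.529935 + 0.522450 = 1.531

1.531 bits


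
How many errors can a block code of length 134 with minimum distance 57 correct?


Correction capability = floor((d-1)/2) = floor((57-1)/2) = 28

28 errors


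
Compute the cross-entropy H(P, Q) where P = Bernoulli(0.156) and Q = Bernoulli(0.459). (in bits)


H(P,Q) = -p*log2(q) - (1-p)*log2(1-q). -0.156*log2(0.459) = 0.175256; -0.844*log2(0.541) = 0.748037. H(P,Q) = 0.175256 + 0.748037 = 0.9233

0.9233 bits
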